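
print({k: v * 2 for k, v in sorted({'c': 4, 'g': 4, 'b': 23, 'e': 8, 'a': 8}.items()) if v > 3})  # {'a': 16, 'b': 46, 'c': 8, 'e': 16, 'g': 8}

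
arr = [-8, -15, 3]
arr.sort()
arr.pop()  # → 3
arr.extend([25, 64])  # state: [-15, -8, 25, 64]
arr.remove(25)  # [-15, -8, 64]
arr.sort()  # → [-15, -8, 64]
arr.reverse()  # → [64, -8, -15]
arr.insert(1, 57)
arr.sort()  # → [-15, -8, 57, 64]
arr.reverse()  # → [64, 57, -8, -15]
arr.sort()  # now [-15, -8, 57, 64]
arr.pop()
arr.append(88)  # [-15, -8, 57, 88]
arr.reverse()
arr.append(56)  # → [88, 57, -8, -15, 56]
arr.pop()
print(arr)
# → [88, 57, -8, -15]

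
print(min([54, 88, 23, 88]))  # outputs 23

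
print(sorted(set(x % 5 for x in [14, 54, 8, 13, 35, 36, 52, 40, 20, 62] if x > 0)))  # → [0, 1, 2, 3, 4]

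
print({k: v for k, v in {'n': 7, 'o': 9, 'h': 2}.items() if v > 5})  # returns {'n': 7, 'o': 9}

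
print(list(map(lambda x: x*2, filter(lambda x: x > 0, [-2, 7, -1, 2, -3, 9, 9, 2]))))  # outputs [14, 4, 18, 18, 4]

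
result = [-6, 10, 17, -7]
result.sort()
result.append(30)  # [-7, -6, 10, 17, 30]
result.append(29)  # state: [-7, -6, 10, 17, 30, 29]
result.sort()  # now [-7, -6, 10, 17, 29, 30]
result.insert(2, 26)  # [-7, -6, 26, 10, 17, 29, 30]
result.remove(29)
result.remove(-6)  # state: [-7, 26, 10, 17, 30]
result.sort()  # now [-7, 10, 17, 26, 30]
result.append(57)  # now [-7, 10, 17, 26, 30, 57]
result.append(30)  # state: [-7, 10, 17, 26, 30, 57, 30]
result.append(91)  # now [-7, 10, 17, 26, 30, 57, 30, 91]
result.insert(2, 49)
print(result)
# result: [-7, 10, 49, 17, 26, 30, 57, 30, 91]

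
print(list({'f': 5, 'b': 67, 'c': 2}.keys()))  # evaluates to ['f', 'b', 'c']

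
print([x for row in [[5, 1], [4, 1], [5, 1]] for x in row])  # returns [5, 1, 4, 1, 5, 1]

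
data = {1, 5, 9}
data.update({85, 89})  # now {1, 5, 9, 85, 89}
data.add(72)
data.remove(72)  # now {1, 5, 9, 85, 89}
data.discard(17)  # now {1, 5, 9, 85, 89}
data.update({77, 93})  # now {1, 5, 9, 77, 85, 89, 93}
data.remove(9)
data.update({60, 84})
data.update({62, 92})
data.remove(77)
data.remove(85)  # {1, 5, 60, 62, 84, 89, 92, 93}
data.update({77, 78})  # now {1, 5, 60, 62, 77, 78, 84, 89, 92, 93}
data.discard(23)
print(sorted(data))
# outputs [1, 5, 60, 62, 77, 78, 84, 89, 92, 93]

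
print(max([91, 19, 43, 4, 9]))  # 91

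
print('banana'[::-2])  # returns aaa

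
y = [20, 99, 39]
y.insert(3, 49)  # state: [20, 99, 39, 49]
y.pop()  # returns 49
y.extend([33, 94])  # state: [20, 99, 39, 33, 94]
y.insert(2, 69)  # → [20, 99, 69, 39, 33, 94]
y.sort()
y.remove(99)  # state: [20, 33, 39, 69, 94]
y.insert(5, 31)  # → [20, 33, 39, 69, 94, 31]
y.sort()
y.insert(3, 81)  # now [20, 31, 33, 81, 39, 69, 94]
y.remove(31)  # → [20, 33, 81, 39, 69, 94]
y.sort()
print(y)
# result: [20, 33, 39, 69, 81, 94]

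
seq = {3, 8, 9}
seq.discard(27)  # {3, 8, 9}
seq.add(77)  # {3, 8, 9, 77}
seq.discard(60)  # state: {3, 8, 9, 77}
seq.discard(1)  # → {3, 8, 9, 77}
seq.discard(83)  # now {3, 8, 9, 77}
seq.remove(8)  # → {3, 9, 77}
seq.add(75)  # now {3, 9, 75, 77}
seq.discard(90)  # {3, 9, 75, 77}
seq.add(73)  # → {3, 9, 73, 75, 77}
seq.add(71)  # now {3, 9, 71, 73, 75, 77}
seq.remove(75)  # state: {3, 9, 71, 73, 77}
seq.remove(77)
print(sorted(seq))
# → [3, 9, 71, 73]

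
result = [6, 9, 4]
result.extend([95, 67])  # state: [6, 9, 4, 95, 67]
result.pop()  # 67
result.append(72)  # [6, 9, 4, 95, 72]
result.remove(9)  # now [6, 4, 95, 72]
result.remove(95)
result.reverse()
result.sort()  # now [4, 6, 72]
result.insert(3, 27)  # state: [4, 6, 72, 27]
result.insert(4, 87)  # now [4, 6, 72, 27, 87]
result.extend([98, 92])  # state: [4, 6, 72, 27, 87, 98, 92]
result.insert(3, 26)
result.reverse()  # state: [92, 98, 87, 27, 26, 72, 6, 4]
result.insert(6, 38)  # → [92, 98, 87, 27, 26, 72, 38, 6, 4]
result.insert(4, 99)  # [92, 98, 87, 27, 99, 26, 72, 38, 6, 4]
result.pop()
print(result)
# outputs [92, 98, 87, 27, 99, 26, 72, 38, 6]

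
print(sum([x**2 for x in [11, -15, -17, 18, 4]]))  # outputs 975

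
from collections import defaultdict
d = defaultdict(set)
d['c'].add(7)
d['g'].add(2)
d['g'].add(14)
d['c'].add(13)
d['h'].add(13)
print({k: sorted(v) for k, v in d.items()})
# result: {'c': [7, 13], 'g': [2, 14], 'h': [13]}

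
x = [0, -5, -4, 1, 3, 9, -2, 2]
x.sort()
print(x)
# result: [-5, -4, -2, 0, 1, 2, 3, 9]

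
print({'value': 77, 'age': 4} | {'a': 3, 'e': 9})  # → {'value': 77, 'age': 4, 'a': 3, 'e': 9}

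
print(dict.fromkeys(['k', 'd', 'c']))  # {'k': None, 'd': None, 'c': None}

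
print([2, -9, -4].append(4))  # None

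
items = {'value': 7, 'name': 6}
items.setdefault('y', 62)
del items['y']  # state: {'value': 7, 'name': 6}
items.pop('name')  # 6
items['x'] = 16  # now {'value': 7, 'x': 16}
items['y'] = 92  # {'value': 7, 'x': 16, 'y': 92}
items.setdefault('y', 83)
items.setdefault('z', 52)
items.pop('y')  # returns 92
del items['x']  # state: {'value': 7, 'z': 52}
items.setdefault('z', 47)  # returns 52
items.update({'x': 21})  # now {'value': 7, 'z': 52, 'x': 21}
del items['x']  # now {'value': 7, 'z': 52}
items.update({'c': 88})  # {'value': 7, 'z': 52, 'c': 88}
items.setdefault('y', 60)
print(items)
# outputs {'value': 7, 'z': 52, 'c': 88, 'y': 60}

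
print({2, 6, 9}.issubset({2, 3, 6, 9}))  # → True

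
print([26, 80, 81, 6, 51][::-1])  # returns [51, 6, 81, 80, 26]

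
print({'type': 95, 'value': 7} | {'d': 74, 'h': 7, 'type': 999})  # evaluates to {'type': 999, 'value': 7, 'd': 74, 'h': 7}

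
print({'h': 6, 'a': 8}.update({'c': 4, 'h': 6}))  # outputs None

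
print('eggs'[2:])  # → gs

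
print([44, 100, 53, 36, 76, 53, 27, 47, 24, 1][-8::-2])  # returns [53, 44]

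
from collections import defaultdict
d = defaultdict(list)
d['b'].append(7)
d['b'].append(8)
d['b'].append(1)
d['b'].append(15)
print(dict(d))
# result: {'b': [7, 8, 1, 15]}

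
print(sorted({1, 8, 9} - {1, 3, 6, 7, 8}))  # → [9]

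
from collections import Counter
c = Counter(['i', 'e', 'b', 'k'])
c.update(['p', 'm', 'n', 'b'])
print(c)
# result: Counter({'b': 2, 'i': 1, 'e': 1, 'k': 1, 'p': 1, 'm': 1, 'n': 1})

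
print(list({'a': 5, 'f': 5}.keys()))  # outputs ['a', 'f']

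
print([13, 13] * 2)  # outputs [13, 13, 13, 13]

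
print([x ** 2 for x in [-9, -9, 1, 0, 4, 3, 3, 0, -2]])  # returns [81, 81, 1, 0, 16, 9, 9, 0, 4]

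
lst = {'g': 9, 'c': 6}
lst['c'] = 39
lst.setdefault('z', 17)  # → 17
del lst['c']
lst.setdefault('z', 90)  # 17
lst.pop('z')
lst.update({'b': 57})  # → {'g': 9, 'b': 57}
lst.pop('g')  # 9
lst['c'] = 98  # {'b': 57, 'c': 98}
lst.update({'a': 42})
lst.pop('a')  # 42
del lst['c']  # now {'b': 57}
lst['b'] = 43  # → {'b': 43}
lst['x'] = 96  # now {'b': 43, 'x': 96}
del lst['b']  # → {'x': 96}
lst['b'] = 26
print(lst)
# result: {'x': 96, 'b': 26}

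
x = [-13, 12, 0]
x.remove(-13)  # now [12, 0]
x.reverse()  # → [0, 12]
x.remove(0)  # [12]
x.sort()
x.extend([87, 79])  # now [12, 87, 79]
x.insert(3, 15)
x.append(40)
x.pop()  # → 40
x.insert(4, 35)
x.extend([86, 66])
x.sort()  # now [12, 15, 35, 66, 79, 86, 87]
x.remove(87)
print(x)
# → [12, 15, 35, 66, 79, 86]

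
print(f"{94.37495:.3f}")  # 94.375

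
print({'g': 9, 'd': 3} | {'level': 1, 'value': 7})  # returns {'g': 9, 'd': 3, 'level': 1, 'value': 7}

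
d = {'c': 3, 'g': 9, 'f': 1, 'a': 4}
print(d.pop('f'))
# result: 1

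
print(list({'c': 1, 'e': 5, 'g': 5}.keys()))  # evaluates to ['c', 'e', 'g']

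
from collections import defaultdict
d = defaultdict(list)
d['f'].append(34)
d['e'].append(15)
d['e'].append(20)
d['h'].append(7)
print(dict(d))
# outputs {'f': [34], 'e': [15, 20], 'h': [7]}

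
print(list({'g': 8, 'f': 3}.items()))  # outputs [('g', 8), ('f', 3)]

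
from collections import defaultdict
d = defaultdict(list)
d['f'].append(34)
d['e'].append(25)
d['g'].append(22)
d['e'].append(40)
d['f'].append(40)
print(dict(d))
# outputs {'f': [34, 40], 'e': [25, 40], 'g': [22]}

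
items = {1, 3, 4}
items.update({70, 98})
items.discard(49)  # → {1, 3, 4, 70, 98}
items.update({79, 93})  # {1, 3, 4, 70, 79, 93, 98}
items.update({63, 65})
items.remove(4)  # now {1, 3, 63, 65, 70, 79, 93, 98}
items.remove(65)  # {1, 3, 63, 70, 79, 93, 98}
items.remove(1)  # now {3, 63, 70, 79, 93, 98}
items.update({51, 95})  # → {3, 51, 63, 70, 79, 93, 95, 98}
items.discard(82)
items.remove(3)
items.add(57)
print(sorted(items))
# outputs [51, 57, 63, 70, 79, 93, 95, 98]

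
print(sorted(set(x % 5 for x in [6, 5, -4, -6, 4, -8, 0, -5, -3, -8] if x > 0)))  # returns [0, 1, 4]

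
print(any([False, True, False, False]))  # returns True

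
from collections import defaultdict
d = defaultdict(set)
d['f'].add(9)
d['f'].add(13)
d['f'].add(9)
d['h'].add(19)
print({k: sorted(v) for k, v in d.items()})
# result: {'f': [9, 13], 'h': [19]}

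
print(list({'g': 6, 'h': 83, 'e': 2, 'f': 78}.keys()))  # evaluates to ['g', 'h', 'e', 'f']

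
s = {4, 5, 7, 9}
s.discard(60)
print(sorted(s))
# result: [4, 5, 7, 9]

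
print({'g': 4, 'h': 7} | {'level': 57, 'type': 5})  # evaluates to {'g': 4, 'h': 7, 'level': 57, 'type': 5}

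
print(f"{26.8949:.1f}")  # 26.9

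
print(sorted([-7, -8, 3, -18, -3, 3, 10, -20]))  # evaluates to [-20, -18, -8, -7, -3, 3, 3, 10]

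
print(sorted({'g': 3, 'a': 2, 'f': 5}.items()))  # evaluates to [('a', 2), ('f', 5), ('g', 3)]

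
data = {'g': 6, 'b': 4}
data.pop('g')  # 6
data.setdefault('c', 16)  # 16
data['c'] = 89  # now {'b': 4, 'c': 89}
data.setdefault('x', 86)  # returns 86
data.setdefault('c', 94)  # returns 89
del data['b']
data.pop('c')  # 89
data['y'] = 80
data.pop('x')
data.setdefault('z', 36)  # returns 36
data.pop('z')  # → 36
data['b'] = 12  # {'y': 80, 'b': 12}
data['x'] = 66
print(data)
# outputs {'y': 80, 'b': 12, 'x': 66}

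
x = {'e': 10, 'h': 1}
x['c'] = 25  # {'e': 10, 'h': 1, 'c': 25}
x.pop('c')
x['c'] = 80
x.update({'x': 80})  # {'e': 10, 'h': 1, 'c': 80, 'x': 80}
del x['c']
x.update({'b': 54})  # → {'e': 10, 'h': 1, 'x': 80, 'b': 54}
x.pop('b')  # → 54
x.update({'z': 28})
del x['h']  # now {'e': 10, 'x': 80, 'z': 28}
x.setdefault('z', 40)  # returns 28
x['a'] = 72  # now {'e': 10, 'x': 80, 'z': 28, 'a': 72}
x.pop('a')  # 72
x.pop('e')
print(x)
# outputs {'x': 80, 'z': 28}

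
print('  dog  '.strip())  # dog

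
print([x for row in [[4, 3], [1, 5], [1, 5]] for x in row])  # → [4, 3, 1, 5, 1, 5]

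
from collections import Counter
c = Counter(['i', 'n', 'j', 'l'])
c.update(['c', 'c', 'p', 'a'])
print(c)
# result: Counter({'c': 2, 'i': 1, 'n': 1, 'j': 1, 'l': 1, 'p': 1, 'a': 1})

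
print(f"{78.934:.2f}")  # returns 78.93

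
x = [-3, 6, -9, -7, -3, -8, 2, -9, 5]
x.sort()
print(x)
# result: [-9, -9, -8, -7, -3, -3, 2, 5, 6]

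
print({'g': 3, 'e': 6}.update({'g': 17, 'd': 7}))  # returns None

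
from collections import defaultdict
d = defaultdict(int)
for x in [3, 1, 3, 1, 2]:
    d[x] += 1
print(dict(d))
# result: {3: 2, 1: 2, 2: 1}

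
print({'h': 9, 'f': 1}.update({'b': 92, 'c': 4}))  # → None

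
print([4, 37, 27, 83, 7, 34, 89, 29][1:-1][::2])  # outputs [37, 83, 34]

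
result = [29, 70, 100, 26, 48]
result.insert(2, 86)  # [29, 70, 86, 100, 26, 48]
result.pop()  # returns 48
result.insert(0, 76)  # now [76, 29, 70, 86, 100, 26]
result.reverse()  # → [26, 100, 86, 70, 29, 76]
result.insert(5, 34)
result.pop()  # 76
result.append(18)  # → [26, 100, 86, 70, 29, 34, 18]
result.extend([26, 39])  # [26, 100, 86, 70, 29, 34, 18, 26, 39]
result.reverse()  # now [39, 26, 18, 34, 29, 70, 86, 100, 26]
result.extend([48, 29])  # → [39, 26, 18, 34, 29, 70, 86, 100, 26, 48, 29]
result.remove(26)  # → [39, 18, 34, 29, 70, 86, 100, 26, 48, 29]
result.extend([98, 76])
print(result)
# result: [39, 18, 34, 29, 70, 86, 100, 26, 48, 29, 98, 76]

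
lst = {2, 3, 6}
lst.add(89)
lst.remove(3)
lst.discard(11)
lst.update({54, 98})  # {2, 6, 54, 89, 98}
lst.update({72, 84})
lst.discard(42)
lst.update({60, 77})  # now {2, 6, 54, 60, 72, 77, 84, 89, 98}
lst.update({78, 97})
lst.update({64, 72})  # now {2, 6, 54, 60, 64, 72, 77, 78, 84, 89, 97, 98}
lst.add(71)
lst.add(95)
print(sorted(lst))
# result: [2, 6, 54, 60, 64, 71, 72, 77, 78, 84, 89, 95, 97, 98]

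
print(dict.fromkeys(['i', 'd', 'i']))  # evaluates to {'i': None, 'd': None}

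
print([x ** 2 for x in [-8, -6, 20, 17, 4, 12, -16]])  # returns [64, 36, 400, 289, 16, 144, 256]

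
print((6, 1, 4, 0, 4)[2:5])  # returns (4, 0, 4)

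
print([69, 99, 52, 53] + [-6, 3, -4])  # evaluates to [69, 99, 52, 53, -6, 3, -4]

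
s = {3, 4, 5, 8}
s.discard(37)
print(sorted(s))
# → [3, 4, 5, 8]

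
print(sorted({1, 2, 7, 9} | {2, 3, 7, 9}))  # [1, 2, 3, 7, 9]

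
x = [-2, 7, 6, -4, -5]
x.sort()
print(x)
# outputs [-5, -4, -2, 6, 7]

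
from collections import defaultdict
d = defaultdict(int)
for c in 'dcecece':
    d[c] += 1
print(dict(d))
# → {'d': 1, 'c': 3, 'e': 3}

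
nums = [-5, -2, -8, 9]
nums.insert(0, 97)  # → [97, -5, -2, -8, 9]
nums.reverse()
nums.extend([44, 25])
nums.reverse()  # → [25, 44, 97, -5, -2, -8, 9]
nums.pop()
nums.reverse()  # [-8, -2, -5, 97, 44, 25]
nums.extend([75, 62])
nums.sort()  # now [-8, -5, -2, 25, 44, 62, 75, 97]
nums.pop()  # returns 97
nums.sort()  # [-8, -5, -2, 25, 44, 62, 75]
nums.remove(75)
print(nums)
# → [-8, -5, -2, 25, 44, 62]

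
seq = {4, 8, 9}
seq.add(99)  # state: {4, 8, 9, 99}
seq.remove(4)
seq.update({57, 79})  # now {8, 9, 57, 79, 99}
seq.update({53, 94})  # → {8, 9, 53, 57, 79, 94, 99}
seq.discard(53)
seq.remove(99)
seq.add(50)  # {8, 9, 50, 57, 79, 94}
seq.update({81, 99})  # {8, 9, 50, 57, 79, 81, 94, 99}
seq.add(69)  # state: {8, 9, 50, 57, 69, 79, 81, 94, 99}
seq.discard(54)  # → {8, 9, 50, 57, 69, 79, 81, 94, 99}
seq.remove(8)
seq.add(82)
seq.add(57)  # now {9, 50, 57, 69, 79, 81, 82, 94, 99}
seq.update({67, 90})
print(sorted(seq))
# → [9, 50, 57, 67, 69, 79, 81, 82, 90, 94, 99]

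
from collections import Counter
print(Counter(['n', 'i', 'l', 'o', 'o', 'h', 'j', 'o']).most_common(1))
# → [('o', 3)]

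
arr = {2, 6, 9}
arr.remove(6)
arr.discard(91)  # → {2, 9}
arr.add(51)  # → {2, 9, 51}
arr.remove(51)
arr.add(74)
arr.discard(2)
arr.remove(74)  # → {9}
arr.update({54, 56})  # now {9, 54, 56}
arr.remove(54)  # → {9, 56}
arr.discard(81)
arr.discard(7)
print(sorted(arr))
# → [9, 56]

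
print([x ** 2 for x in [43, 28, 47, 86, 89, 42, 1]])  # [1849, 784, 2209, 7396, 7921, 1764, 1]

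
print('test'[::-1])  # tset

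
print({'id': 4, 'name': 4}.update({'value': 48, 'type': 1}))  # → None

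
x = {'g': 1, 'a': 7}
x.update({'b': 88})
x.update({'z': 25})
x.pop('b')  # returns 88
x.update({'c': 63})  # {'g': 1, 'a': 7, 'z': 25, 'c': 63}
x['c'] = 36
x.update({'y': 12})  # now {'g': 1, 'a': 7, 'z': 25, 'c': 36, 'y': 12}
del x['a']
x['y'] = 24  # {'g': 1, 'z': 25, 'c': 36, 'y': 24}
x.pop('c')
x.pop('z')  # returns 25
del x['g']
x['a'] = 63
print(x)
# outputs {'y': 24, 'a': 63}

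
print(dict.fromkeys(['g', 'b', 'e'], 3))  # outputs {'g': 3, 'b': 3, 'e': 3}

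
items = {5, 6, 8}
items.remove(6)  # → {5, 8}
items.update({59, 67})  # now {5, 8, 59, 67}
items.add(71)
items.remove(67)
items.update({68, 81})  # {5, 8, 59, 68, 71, 81}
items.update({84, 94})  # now {5, 8, 59, 68, 71, 81, 84, 94}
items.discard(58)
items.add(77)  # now {5, 8, 59, 68, 71, 77, 81, 84, 94}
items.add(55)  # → {5, 8, 55, 59, 68, 71, 77, 81, 84, 94}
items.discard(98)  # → {5, 8, 55, 59, 68, 71, 77, 81, 84, 94}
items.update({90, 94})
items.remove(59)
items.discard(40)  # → {5, 8, 55, 68, 71, 77, 81, 84, 90, 94}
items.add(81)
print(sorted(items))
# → [5, 8, 55, 68, 71, 77, 81, 84, 90, 94]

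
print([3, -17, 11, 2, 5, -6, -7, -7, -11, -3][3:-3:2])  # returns [2, -6]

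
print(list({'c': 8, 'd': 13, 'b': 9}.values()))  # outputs [8, 13, 9]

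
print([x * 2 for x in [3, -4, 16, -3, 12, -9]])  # [6, -8, 32, -6, 24, -18]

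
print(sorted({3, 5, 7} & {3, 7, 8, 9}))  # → [3, 7]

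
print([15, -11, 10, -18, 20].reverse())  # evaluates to None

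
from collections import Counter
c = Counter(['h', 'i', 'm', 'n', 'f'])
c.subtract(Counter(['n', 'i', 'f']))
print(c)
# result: Counter({'h': 1, 'm': 1, 'i': 0, 'n': 0, 'f': 0})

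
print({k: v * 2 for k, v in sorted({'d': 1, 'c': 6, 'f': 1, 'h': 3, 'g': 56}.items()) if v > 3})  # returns {'c': 12, 'g': 112}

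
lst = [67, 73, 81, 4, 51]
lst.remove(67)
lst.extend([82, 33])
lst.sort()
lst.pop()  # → 82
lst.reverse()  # [81, 73, 51, 33, 4]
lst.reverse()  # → [4, 33, 51, 73, 81]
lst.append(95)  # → [4, 33, 51, 73, 81, 95]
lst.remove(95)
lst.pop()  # 81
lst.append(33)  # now [4, 33, 51, 73, 33]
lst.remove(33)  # [4, 51, 73, 33]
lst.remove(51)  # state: [4, 73, 33]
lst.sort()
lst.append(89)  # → [4, 33, 73, 89]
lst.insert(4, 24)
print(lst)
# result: [4, 33, 73, 89, 24]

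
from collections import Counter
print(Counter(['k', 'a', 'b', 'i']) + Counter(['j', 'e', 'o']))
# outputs Counter({'k': 1, 'a': 1, 'b': 1, 'i': 1, 'j': 1, 'e': 1, 'o': 1})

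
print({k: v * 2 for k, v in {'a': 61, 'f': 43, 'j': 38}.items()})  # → {'a': 122, 'f': 86, 'j': 76}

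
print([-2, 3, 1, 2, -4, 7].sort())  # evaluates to None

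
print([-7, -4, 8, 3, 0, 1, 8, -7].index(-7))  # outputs 0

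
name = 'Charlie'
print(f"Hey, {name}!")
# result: Hey, Charlie!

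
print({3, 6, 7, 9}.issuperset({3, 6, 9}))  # True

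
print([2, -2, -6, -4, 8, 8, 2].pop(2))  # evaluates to -6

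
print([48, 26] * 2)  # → [48, 26, 48, 26]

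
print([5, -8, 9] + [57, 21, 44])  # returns [5, -8, 9, 57, 21, 44]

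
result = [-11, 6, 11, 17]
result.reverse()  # [17, 11, 6, -11]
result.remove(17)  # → [11, 6, -11]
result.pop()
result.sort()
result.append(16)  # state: [6, 11, 16]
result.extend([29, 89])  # [6, 11, 16, 29, 89]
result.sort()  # [6, 11, 16, 29, 89]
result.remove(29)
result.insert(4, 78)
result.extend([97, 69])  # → [6, 11, 16, 89, 78, 97, 69]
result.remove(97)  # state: [6, 11, 16, 89, 78, 69]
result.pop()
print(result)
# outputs [6, 11, 16, 89, 78]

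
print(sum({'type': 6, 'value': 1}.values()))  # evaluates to 7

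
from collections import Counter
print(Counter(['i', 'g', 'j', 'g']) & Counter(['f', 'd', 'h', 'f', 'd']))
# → Counter()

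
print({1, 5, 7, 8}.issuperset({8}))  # True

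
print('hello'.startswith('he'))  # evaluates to True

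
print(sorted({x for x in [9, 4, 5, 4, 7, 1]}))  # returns [1, 4, 5, 7, 9]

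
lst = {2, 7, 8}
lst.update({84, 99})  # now {2, 7, 8, 84, 99}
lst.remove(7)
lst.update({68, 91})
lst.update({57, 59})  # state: {2, 8, 57, 59, 68, 84, 91, 99}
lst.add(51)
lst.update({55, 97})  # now {2, 8, 51, 55, 57, 59, 68, 84, 91, 97, 99}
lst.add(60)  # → {2, 8, 51, 55, 57, 59, 60, 68, 84, 91, 97, 99}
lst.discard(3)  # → {2, 8, 51, 55, 57, 59, 60, 68, 84, 91, 97, 99}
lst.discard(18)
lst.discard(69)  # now {2, 8, 51, 55, 57, 59, 60, 68, 84, 91, 97, 99}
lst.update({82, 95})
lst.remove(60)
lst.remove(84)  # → {2, 8, 51, 55, 57, 59, 68, 82, 91, 95, 97, 99}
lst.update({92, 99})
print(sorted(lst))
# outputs [2, 8, 51, 55, 57, 59, 68, 82, 91, 92, 95, 97, 99]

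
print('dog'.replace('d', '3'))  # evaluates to 3og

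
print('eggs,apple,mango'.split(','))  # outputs ['eggs', 'apple', 'mango']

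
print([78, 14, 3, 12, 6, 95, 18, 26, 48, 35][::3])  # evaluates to [78, 12, 18, 35]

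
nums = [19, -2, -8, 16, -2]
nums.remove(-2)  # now [19, -8, 16, -2]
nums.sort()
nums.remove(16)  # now [-8, -2, 19]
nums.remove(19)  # [-8, -2]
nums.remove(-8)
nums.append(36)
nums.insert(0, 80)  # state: [80, -2, 36]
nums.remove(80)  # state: [-2, 36]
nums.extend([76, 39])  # [-2, 36, 76, 39]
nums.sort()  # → [-2, 36, 39, 76]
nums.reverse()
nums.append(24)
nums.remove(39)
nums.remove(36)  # [76, -2, 24]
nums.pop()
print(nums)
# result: [76, -2]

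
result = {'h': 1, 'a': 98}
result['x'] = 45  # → {'h': 1, 'a': 98, 'x': 45}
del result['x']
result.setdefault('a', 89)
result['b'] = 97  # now {'h': 1, 'a': 98, 'b': 97}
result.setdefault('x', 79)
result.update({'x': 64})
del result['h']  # {'a': 98, 'b': 97, 'x': 64}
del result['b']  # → {'a': 98, 'x': 64}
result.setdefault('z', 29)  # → 29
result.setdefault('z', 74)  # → 29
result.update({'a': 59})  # {'a': 59, 'x': 64, 'z': 29}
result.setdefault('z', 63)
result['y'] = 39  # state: {'a': 59, 'x': 64, 'z': 29, 'y': 39}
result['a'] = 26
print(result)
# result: {'a': 26, 'x': 64, 'z': 29, 'y': 39}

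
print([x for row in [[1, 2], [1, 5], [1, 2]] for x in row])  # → [1, 2, 1, 5, 1, 2]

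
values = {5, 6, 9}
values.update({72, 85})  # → {5, 6, 9, 72, 85}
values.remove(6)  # {5, 9, 72, 85}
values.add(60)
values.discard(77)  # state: {5, 9, 60, 72, 85}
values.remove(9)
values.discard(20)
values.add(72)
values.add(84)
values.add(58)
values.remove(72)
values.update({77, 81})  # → {5, 58, 60, 77, 81, 84, 85}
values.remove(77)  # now {5, 58, 60, 81, 84, 85}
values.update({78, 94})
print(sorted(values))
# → [5, 58, 60, 78, 81, 84, 85, 94]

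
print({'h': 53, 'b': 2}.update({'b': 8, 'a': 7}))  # None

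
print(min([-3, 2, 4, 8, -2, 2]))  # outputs -3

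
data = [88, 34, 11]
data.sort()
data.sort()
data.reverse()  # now [88, 34, 11]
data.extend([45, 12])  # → [88, 34, 11, 45, 12]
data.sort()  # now [11, 12, 34, 45, 88]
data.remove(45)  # [11, 12, 34, 88]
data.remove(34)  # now [11, 12, 88]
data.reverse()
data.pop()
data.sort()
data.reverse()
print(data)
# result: [88, 12]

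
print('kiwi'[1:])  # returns iwi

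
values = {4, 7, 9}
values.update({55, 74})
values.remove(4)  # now {7, 9, 55, 74}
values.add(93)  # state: {7, 9, 55, 74, 93}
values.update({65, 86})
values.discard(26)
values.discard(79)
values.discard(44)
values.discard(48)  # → {7, 9, 55, 65, 74, 86, 93}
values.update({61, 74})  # {7, 9, 55, 61, 65, 74, 86, 93}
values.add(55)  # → {7, 9, 55, 61, 65, 74, 86, 93}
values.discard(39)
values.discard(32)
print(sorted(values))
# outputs [7, 9, 55, 61, 65, 74, 86, 93]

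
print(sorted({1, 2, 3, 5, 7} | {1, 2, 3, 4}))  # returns [1, 2, 3, 4, 5, 7]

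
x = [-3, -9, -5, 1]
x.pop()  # 1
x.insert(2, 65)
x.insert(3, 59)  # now [-3, -9, 65, 59, -5]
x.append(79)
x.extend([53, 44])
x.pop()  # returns 44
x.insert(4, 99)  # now [-3, -9, 65, 59, 99, -5, 79, 53]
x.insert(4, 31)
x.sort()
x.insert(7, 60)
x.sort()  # [-9, -5, -3, 31, 53, 59, 60, 65, 79, 99]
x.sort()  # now [-9, -5, -3, 31, 53, 59, 60, 65, 79, 99]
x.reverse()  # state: [99, 79, 65, 60, 59, 53, 31, -3, -5, -9]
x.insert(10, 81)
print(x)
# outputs [99, 79, 65, 60, 59, 53, 31, -3, -5, -9, 81]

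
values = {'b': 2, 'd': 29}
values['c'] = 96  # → {'b': 2, 'd': 29, 'c': 96}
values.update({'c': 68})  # {'b': 2, 'd': 29, 'c': 68}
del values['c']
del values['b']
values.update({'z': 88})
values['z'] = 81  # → {'d': 29, 'z': 81}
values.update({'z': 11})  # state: {'d': 29, 'z': 11}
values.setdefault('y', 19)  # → 19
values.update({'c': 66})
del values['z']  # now {'d': 29, 'y': 19, 'c': 66}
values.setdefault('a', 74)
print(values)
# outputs {'d': 29, 'y': 19, 'c': 66, 'a': 74}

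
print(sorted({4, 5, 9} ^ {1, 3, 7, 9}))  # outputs [1, 3, 4, 5, 7]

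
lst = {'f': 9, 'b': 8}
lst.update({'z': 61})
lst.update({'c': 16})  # {'f': 9, 'b': 8, 'z': 61, 'c': 16}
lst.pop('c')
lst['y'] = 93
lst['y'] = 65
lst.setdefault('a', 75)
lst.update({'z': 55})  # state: {'f': 9, 'b': 8, 'z': 55, 'y': 65, 'a': 75}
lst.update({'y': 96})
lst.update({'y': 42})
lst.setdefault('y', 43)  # 42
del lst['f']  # {'b': 8, 'z': 55, 'y': 42, 'a': 75}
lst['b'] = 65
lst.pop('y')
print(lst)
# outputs {'b': 65, 'z': 55, 'a': 75}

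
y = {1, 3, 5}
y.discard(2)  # {1, 3, 5}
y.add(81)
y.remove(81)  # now {1, 3, 5}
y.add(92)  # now {1, 3, 5, 92}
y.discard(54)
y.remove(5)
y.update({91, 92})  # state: {1, 3, 91, 92}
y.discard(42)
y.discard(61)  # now {1, 3, 91, 92}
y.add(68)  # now {1, 3, 68, 91, 92}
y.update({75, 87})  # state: {1, 3, 68, 75, 87, 91, 92}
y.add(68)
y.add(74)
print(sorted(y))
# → [1, 3, 68, 74, 75, 87, 91, 92]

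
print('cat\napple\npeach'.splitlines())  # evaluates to ['cat', 'apple', 'peach']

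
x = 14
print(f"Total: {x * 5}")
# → Total: 70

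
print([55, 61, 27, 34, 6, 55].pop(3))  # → 34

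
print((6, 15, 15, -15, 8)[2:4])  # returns (15, -15)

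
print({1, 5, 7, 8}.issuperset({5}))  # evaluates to True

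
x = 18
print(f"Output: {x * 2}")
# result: Output: 36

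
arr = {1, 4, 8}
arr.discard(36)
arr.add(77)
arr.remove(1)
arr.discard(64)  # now {4, 8, 77}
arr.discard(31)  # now {4, 8, 77}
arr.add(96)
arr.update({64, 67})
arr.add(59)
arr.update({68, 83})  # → {4, 8, 59, 64, 67, 68, 77, 83, 96}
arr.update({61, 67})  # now {4, 8, 59, 61, 64, 67, 68, 77, 83, 96}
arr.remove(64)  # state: {4, 8, 59, 61, 67, 68, 77, 83, 96}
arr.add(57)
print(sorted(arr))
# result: [4, 8, 57, 59, 61, 67, 68, 77, 83, 96]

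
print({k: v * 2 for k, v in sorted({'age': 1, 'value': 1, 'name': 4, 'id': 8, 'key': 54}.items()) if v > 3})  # {'id': 16, 'key': 108, 'name': 8}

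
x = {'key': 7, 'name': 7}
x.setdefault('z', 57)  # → 57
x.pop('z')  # 57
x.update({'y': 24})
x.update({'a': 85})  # {'key': 7, 'name': 7, 'y': 24, 'a': 85}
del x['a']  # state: {'key': 7, 'name': 7, 'y': 24}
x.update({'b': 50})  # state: {'key': 7, 'name': 7, 'y': 24, 'b': 50}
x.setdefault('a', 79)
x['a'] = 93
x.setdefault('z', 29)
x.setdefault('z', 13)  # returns 29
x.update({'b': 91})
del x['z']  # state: {'key': 7, 'name': 7, 'y': 24, 'b': 91, 'a': 93}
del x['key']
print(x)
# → {'name': 7, 'y': 24, 'b': 91, 'a': 93}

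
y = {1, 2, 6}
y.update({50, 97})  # {1, 2, 6, 50, 97}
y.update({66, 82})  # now {1, 2, 6, 50, 66, 82, 97}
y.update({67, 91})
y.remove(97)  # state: {1, 2, 6, 50, 66, 67, 82, 91}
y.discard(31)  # {1, 2, 6, 50, 66, 67, 82, 91}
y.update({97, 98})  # {1, 2, 6, 50, 66, 67, 82, 91, 97, 98}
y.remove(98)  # {1, 2, 6, 50, 66, 67, 82, 91, 97}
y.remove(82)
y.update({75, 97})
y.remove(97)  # {1, 2, 6, 50, 66, 67, 75, 91}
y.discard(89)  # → {1, 2, 6, 50, 66, 67, 75, 91}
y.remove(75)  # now {1, 2, 6, 50, 66, 67, 91}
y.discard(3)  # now {1, 2, 6, 50, 66, 67, 91}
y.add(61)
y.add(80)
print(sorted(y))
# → [1, 2, 6, 50, 61, 66, 67, 80, 91]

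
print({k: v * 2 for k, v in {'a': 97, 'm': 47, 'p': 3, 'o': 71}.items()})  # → {'a': 194, 'm': 94, 'p': 6, 'o': 142}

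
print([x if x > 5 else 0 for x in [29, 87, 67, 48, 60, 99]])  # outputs [29, 87, 67, 48, 60, 99]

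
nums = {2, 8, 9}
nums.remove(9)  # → {2, 8}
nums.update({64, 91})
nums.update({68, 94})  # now {2, 8, 64, 68, 91, 94}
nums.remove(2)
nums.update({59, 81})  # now {8, 59, 64, 68, 81, 91, 94}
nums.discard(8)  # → {59, 64, 68, 81, 91, 94}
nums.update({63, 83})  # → {59, 63, 64, 68, 81, 83, 91, 94}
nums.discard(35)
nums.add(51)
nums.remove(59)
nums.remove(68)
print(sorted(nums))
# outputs [51, 63, 64, 81, 83, 91, 94]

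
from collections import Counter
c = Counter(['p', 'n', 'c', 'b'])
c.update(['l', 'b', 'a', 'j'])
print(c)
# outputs Counter({'b': 2, 'p': 1, 'n': 1, 'c': 1, 'l': 1, 'a': 1, 'j': 1})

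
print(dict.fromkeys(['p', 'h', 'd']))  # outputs {'p': None, 'h': None, 'd': None}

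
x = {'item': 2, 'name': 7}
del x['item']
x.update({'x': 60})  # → {'name': 7, 'x': 60}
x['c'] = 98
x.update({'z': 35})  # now {'name': 7, 'x': 60, 'c': 98, 'z': 35}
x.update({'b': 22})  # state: {'name': 7, 'x': 60, 'c': 98, 'z': 35, 'b': 22}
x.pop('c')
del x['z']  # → {'name': 7, 'x': 60, 'b': 22}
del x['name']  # {'x': 60, 'b': 22}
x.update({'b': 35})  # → {'x': 60, 'b': 35}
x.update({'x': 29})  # {'x': 29, 'b': 35}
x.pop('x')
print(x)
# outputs {'b': 35}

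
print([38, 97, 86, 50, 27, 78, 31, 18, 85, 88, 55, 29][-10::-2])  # [86, 38]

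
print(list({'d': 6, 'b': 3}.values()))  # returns [6, 3]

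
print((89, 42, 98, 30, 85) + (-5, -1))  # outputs (89, 42, 98, 30, 85, -5, -1)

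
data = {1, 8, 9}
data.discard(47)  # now {1, 8, 9}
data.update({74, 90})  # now {1, 8, 9, 74, 90}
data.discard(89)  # {1, 8, 9, 74, 90}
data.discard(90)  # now {1, 8, 9, 74}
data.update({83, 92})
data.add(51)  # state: {1, 8, 9, 51, 74, 83, 92}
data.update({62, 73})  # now {1, 8, 9, 51, 62, 73, 74, 83, 92}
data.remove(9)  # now {1, 8, 51, 62, 73, 74, 83, 92}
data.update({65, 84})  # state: {1, 8, 51, 62, 65, 73, 74, 83, 84, 92}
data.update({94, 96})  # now {1, 8, 51, 62, 65, 73, 74, 83, 84, 92, 94, 96}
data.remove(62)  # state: {1, 8, 51, 65, 73, 74, 83, 84, 92, 94, 96}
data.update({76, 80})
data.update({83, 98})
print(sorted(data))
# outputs [1, 8, 51, 65, 73, 74, 76, 80, 83, 84, 92, 94, 96, 98]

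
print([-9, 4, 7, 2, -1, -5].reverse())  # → None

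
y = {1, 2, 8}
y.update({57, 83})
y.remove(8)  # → {1, 2, 57, 83}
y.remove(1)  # {2, 57, 83}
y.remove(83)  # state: {2, 57}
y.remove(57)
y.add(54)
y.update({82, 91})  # {2, 54, 82, 91}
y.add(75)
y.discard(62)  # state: {2, 54, 75, 82, 91}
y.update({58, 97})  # {2, 54, 58, 75, 82, 91, 97}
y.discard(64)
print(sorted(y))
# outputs [2, 54, 58, 75, 82, 91, 97]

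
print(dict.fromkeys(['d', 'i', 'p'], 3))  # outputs {'d': 3, 'i': 3, 'p': 3}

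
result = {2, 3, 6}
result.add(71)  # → {2, 3, 6, 71}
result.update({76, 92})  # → {2, 3, 6, 71, 76, 92}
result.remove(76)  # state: {2, 3, 6, 71, 92}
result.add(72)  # {2, 3, 6, 71, 72, 92}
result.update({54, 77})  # {2, 3, 6, 54, 71, 72, 77, 92}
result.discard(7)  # {2, 3, 6, 54, 71, 72, 77, 92}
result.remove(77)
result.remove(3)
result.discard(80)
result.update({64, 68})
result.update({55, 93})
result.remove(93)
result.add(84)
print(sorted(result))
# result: [2, 6, 54, 55, 64, 68, 71, 72, 84, 92]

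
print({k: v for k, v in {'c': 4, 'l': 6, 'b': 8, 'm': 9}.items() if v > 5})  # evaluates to {'l': 6, 'b': 8, 'm': 9}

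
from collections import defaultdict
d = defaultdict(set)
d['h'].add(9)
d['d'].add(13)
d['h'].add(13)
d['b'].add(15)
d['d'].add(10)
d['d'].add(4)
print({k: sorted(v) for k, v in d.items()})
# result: {'h': [9, 13], 'd': [4, 10, 13], 'b': [15]}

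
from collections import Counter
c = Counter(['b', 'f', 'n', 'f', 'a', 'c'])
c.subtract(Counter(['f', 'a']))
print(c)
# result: Counter({'b': 1, 'f': 1, 'n': 1, 'c': 1, 'a': 0})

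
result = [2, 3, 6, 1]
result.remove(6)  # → [2, 3, 1]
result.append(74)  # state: [2, 3, 1, 74]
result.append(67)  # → [2, 3, 1, 74, 67]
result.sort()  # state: [1, 2, 3, 67, 74]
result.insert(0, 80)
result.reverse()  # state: [74, 67, 3, 2, 1, 80]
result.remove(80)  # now [74, 67, 3, 2, 1]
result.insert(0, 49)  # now [49, 74, 67, 3, 2, 1]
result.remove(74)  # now [49, 67, 3, 2, 1]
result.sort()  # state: [1, 2, 3, 49, 67]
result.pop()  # 67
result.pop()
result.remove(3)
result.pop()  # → 2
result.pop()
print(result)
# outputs []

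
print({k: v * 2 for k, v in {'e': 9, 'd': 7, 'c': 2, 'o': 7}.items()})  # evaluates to {'e': 18, 'd': 14, 'c': 4, 'o': 14}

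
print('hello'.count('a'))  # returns 0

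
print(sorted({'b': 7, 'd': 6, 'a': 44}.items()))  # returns [('a', 44), ('b', 7), ('d', 6)]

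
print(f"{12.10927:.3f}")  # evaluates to 12.109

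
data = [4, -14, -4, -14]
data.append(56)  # [4, -14, -4, -14, 56]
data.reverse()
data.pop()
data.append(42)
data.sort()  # [-14, -14, -4, 42, 56]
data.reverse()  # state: [56, 42, -4, -14, -14]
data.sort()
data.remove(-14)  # [-14, -4, 42, 56]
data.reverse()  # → [56, 42, -4, -14]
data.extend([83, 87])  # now [56, 42, -4, -14, 83, 87]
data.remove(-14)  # [56, 42, -4, 83, 87]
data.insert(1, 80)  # [56, 80, 42, -4, 83, 87]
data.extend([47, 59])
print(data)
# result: [56, 80, 42, -4, 83, 87, 47, 59]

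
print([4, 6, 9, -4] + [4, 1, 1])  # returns [4, 6, 9, -4, 4, 1, 1]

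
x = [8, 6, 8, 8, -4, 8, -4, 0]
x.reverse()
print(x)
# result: [0, -4, 8, -4, 8, 8, 6, 8]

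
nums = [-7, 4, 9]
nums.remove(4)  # [-7, 9]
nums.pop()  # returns 9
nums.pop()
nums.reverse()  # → []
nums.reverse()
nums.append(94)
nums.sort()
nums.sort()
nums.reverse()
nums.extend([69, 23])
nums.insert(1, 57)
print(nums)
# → [94, 57, 69, 23]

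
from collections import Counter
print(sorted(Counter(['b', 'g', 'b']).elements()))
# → ['b', 'b', 'g']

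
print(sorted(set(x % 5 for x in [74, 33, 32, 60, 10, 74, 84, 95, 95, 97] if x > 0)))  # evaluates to [0, 2, 3, 4]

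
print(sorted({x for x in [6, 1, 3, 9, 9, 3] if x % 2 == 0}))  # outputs [6]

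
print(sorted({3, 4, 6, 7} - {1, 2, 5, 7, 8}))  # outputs [3, 4, 6]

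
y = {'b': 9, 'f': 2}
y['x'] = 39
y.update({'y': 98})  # {'b': 9, 'f': 2, 'x': 39, 'y': 98}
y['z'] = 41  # {'b': 9, 'f': 2, 'x': 39, 'y': 98, 'z': 41}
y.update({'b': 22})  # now {'b': 22, 'f': 2, 'x': 39, 'y': 98, 'z': 41}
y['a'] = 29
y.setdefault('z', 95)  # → 41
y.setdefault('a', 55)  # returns 29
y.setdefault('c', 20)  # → 20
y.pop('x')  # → 39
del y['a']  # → {'b': 22, 'f': 2, 'y': 98, 'z': 41, 'c': 20}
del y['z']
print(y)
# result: {'b': 22, 'f': 2, 'y': 98, 'c': 20}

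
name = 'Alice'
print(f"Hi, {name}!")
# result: Hi, Alice!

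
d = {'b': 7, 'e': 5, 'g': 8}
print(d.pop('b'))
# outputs 7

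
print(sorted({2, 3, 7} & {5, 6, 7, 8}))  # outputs [7]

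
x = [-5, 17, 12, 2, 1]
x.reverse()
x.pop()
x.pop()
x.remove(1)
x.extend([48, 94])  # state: [2, 12, 48, 94]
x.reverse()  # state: [94, 48, 12, 2]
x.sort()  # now [2, 12, 48, 94]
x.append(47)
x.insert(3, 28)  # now [2, 12, 48, 28, 94, 47]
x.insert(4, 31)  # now [2, 12, 48, 28, 31, 94, 47]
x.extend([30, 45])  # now [2, 12, 48, 28, 31, 94, 47, 30, 45]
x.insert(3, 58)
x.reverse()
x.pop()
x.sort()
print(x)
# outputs [12, 28, 30, 31, 45, 47, 48, 58, 94]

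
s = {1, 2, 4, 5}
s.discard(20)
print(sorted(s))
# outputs [1, 2, 4, 5]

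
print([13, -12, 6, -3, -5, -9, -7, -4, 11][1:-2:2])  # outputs [-12, -3, -9]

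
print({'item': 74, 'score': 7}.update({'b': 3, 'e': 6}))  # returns None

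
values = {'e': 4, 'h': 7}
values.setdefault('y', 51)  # 51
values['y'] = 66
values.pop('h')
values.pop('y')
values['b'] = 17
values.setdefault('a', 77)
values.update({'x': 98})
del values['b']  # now {'e': 4, 'a': 77, 'x': 98}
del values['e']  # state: {'a': 77, 'x': 98}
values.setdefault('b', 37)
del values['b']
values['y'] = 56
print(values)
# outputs {'a': 77, 'x': 98, 'y': 56}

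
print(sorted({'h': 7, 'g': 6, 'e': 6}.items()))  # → [('e', 6), ('g', 6), ('h', 7)]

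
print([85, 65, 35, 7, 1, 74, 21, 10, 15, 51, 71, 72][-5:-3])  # [10, 15]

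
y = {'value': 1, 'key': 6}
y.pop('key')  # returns 6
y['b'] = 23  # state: {'value': 1, 'b': 23}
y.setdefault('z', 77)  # 77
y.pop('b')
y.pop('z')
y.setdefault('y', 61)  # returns 61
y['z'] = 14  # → {'value': 1, 'y': 61, 'z': 14}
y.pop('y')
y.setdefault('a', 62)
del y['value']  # {'z': 14, 'a': 62}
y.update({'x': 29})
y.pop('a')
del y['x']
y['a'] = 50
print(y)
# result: {'z': 14, 'a': 50}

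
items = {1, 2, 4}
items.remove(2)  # {1, 4}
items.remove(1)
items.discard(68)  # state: {4}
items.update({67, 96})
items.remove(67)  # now {4, 96}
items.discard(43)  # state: {4, 96}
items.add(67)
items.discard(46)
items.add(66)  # {4, 66, 67, 96}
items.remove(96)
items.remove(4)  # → {66, 67}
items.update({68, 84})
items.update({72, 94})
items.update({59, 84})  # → {59, 66, 67, 68, 72, 84, 94}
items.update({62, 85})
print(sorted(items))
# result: [59, 62, 66, 67, 68, 72, 84, 85, 94]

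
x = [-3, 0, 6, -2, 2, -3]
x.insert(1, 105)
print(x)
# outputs [-3, 105, 0, 6, -2, 2, -3]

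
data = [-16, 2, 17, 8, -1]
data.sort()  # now [-16, -1, 2, 8, 17]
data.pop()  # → 17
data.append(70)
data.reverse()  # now [70, 8, 2, -1, -16]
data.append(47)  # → [70, 8, 2, -1, -16, 47]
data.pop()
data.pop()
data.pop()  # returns -1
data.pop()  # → 2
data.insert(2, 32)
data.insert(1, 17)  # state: [70, 17, 8, 32]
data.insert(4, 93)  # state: [70, 17, 8, 32, 93]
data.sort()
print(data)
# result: [8, 17, 32, 70, 93]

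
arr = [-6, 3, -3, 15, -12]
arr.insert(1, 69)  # [-6, 69, 3, -3, 15, -12]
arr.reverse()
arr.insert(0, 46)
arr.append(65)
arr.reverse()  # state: [65, -6, 69, 3, -3, 15, -12, 46]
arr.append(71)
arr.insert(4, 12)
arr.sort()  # [-12, -6, -3, 3, 12, 15, 46, 65, 69, 71]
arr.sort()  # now [-12, -6, -3, 3, 12, 15, 46, 65, 69, 71]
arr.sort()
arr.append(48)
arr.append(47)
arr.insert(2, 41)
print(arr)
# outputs [-12, -6, 41, -3, 3, 12, 15, 46, 65, 69, 71, 48, 47]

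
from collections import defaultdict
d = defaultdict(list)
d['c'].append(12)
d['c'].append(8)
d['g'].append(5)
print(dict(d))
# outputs {'c': [12, 8], 'g': [5]}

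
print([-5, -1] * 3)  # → [-5, -1, -5, -1, -5, -1]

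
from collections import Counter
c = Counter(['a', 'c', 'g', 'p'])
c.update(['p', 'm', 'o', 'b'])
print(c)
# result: Counter({'p': 2, 'a': 1, 'c': 1, 'g': 1, 'm': 1, 'o': 1, 'b': 1})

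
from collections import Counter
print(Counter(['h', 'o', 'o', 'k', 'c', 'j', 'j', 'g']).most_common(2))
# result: [('o', 2), ('j', 2)]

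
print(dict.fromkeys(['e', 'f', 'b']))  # {'e': None, 'f': None, 'b': None}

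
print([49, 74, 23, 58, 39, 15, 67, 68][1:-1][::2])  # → [74, 58, 15]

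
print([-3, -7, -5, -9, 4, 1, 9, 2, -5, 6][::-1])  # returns [6, -5, 2, 9, 1, 4, -9, -5, -7, -3]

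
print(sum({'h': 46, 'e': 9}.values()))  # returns 55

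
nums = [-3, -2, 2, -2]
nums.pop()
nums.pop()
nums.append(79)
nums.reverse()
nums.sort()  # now [-3, -2, 79]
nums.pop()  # 79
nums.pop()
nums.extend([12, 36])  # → [-3, 12, 36]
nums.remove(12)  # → [-3, 36]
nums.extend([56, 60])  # [-3, 36, 56, 60]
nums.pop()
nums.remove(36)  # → [-3, 56]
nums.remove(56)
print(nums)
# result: [-3]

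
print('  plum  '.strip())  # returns plum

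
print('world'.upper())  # WORLD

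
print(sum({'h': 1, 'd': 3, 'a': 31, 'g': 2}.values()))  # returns 37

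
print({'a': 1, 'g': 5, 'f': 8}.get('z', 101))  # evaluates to 101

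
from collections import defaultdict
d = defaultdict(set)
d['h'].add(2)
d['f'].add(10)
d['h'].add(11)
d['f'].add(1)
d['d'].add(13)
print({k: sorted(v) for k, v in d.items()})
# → {'h': [2, 11], 'f': [1, 10], 'd': [13]}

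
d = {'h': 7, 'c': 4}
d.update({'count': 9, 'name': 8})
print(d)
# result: {'h': 7, 'c': 4, 'count': 9, 'name': 8}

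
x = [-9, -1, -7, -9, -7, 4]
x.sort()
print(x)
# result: [-9, -9, -7, -7, -1, 4]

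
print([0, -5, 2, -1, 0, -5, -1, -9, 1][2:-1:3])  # [2, -5]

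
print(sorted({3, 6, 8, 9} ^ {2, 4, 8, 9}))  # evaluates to [2, 3, 4, 6]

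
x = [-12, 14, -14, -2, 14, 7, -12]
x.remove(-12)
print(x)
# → [14, -14, -2, 14, 7, -12]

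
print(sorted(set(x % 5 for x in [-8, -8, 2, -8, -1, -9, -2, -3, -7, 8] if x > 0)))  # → [2, 3]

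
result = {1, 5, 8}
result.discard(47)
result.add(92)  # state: {1, 5, 8, 92}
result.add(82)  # {1, 5, 8, 82, 92}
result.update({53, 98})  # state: {1, 5, 8, 53, 82, 92, 98}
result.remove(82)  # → {1, 5, 8, 53, 92, 98}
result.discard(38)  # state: {1, 5, 8, 53, 92, 98}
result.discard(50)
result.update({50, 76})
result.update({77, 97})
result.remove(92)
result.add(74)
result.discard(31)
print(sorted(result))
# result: [1, 5, 8, 50, 53, 74, 76, 77, 97, 98]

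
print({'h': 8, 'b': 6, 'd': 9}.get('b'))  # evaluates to 6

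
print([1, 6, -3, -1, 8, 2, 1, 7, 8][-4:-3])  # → [2]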